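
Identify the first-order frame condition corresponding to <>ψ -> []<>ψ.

the Euclidean property: forall x forall y forall z (Rxy & Rxz -> Ryz)

Suppose ◇ψ→□◇ψ is valid. Take Rxy, Rxz and set V(ψ)={y}. Then ◇ψ at x, so □◇ψ at x, so ◇ψ at z, so some w with Rzw has ψ; w=y, i.e. Rzy. By symmetry of the argument, Ryz.
Conversely, any frame satisfying forall x forall y forall z (Rxy & Rxz -> Ryz) validates the schema.
Frame condition: forall x forall y forall z (Rxy & Rxz -> Ryz).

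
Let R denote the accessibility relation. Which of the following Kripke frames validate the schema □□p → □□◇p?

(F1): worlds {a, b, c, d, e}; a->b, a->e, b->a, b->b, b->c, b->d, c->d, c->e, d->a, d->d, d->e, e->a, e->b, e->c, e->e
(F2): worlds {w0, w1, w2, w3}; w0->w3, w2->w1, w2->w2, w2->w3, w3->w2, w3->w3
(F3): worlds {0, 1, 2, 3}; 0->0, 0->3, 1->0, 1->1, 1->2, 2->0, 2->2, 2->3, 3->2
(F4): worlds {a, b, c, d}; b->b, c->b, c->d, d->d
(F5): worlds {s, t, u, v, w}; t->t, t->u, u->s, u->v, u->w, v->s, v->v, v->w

Frame correspondent (Sahlqvist): ∀x ∀z (xR²z → ∃w (xR²w ∧ zRw)) — i.e. a generalized confluence (Geach) condition.
(F1): condition met.
(F2): fails — w2R²w1 but no w with w2R²w and w1Rw.
(F3): condition met.
(F4): condition met.
(F5): fails — tR²s but no w* with tR²w* and sRw*.

(F1), (F3), (F4)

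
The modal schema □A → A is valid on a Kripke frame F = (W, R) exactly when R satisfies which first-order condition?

Reflexivity

Suppose □A→A is valid. At any x set V(A)={w : Rxw}. Then □A holds at x, so A holds at x, i.e. Rxx.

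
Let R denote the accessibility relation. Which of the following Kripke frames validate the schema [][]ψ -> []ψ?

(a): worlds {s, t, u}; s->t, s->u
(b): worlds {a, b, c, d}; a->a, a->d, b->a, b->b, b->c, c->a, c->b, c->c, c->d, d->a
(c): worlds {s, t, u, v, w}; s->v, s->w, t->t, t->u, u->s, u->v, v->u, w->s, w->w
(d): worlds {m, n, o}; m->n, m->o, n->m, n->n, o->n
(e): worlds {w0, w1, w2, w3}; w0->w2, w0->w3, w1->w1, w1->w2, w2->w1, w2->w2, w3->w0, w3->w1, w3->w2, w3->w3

(b), (e)

Frame correspondent (Sahlqvist): forall x forall y (Rxy -> exists z (Rxz & Rzy)) — i.e. density.
(a): fails — Rsu but no z with Rsz and Rzu.
(b): ✓.
(c): fails — Rus but no z with Ruz and Rzs.
(d): fails — Rmo but no z with Rmz and Rzo.
(e): ✓.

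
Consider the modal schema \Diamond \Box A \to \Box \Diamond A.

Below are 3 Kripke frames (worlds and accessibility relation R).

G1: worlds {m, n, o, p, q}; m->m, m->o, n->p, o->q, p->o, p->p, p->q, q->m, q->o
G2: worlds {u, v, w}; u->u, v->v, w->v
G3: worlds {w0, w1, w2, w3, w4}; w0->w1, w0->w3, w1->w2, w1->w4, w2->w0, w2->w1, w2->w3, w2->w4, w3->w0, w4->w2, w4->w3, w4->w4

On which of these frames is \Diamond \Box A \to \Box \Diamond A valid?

This is the axiom for convergence; its first-order frame correspondent is \forall x \forall y \forall z (Rxy \wedge Rxz \to \exists w (Ryw \wedge Rzw)).
G1: fails — Rmo and Rmm but o and m have no common successor.
G2: ✓.
G3: fails — Rw0w1 and Rw0w3 but w1 and w3 have no common successor.

G2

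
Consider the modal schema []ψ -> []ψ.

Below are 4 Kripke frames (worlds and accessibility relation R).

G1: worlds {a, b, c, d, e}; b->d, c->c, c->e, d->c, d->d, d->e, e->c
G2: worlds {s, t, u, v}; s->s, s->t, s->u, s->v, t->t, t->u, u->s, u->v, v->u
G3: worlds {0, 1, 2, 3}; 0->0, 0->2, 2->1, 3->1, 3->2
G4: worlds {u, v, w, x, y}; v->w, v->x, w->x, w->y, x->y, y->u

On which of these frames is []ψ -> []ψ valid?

The schema corresponds to a generalized confluence (Geach) condition: forall x forall z (xRz -> exists w (xRw & z = w)).
G1: condition met.
G2: condition met.
G3: condition met.
G4: condition met.

G1, G2, G3, G4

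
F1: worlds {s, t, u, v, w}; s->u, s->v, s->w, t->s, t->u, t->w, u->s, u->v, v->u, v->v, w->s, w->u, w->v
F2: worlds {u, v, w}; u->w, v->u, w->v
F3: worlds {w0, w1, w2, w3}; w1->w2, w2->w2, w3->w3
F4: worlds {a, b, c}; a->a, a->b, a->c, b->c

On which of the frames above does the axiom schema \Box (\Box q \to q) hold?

This is the axiom for shift-reflexivity; its first-order frame correspondent is \forall x \forall y (Rxy \to Ryy).
F1: fails — Rwu but not Ruu.
F2: fails — Rvu but not Ruu.
F3: condition met.
F4: fails — Rac but not Rcc.
Valid on: F3.

F3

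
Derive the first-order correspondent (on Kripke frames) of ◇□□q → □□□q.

∀x ∀y ∀z ((xRy ∧ xR³z) → ∃w (yR²w ∧ z = w))

This is a Sahlqvist (Geach-type) schema ◇^1□^2q → □^3◇^0q.
First-order correspondent: ∀x ∀y ∀z ((xRy ∧ xR³z) → ∃w (yR²w ∧ z = w)).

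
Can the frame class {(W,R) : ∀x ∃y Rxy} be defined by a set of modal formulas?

This is a Sahlqvist condition; the D axiom □q → ◇q defines it.
Suppose □q→◇q is valid. At any x set V(q)=W. Then □q at x, so ◇q at x, so x has a successor.

Yes — defined by □q → ◇q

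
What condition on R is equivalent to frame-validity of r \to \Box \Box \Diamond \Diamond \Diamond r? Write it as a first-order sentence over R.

This is a Sahlqvist (Geach-type) schema ◇^0□^0r → □^2◇^3r.
Minimal-valuation argument: fix x; take any y with xR^0y and any z with xR^2z. Set V(r) to the set of worlds R-reachable from y in exactly 0 steps. Then □^0r holds at y, so the antecedent holds at x; validity forces ◇^3r at z, giving a w with zR^3w and yR^0w.
First-order correspondent: \forall x \forall z (x R^2 z \to \exists w (x = w \wedge z R^3 w)).

\forall x \forall z (x R^2 z \to \exists w (x = w \wedge z R^3 w))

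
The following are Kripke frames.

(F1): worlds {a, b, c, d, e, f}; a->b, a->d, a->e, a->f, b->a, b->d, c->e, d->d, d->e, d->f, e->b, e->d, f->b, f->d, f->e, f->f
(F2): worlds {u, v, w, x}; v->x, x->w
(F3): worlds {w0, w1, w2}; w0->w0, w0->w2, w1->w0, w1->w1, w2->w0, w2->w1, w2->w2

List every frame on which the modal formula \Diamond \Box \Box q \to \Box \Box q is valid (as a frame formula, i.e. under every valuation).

(F3)

Frame correspondent (Sahlqvist): \forall x \forall y \forall z ((xRy \wedge x R^2 z) \to \exists w (y R^2 w \wedge z = w)) — i.e. a generalized confluence (Geach) condition.
(F1): fails — aRb, aR²a but no w with bR²w and a=w.
(F2): fails — vRx, vR²w but no t with xR²t and w=t.
(F3): holds.
Valid on: (F3).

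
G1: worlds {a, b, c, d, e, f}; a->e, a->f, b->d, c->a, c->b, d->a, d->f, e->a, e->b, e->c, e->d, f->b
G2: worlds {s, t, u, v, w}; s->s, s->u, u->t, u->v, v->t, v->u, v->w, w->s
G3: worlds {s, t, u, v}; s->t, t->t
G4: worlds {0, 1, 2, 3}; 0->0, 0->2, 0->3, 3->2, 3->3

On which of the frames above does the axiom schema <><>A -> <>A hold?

This is the axiom for transitivity; its first-order frame correspondent is forall x forall y forall z (Rxy & Ryz -> Rxz).
G1: fails — Rea and Rae but not Ree.
G2: fails — Ruv and Rvw but not Ruw.
G3: satisfies the condition.
G4: satisfies the condition.
Valid on: G3, G4.

G3, G4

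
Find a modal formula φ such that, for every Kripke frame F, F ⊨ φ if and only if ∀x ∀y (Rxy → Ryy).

This is shift-reflexivity; the standard corresponding axiom is T□: □(□ψ → ψ).
Suppose □(□ψ→ψ) is valid. Take Rxy and set V(ψ)={w : Ryw}. Then at y, □ψ holds; since □(□ψ→ψ) at x, □ψ→ψ at y, so ψ at y, i.e. Ryy.

□(□ψ → ψ)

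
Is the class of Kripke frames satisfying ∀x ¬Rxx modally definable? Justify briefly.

If a class were modally definable it would be closed under surjective bounded morphisms (Goldblatt–Thomason).
The 4-cycle (worlds s,t,u,v with s→t→u→v→s) is irreflexive, and the map sending every world to a single reflexive point • is a surjective bounded morphism (forth: every edge maps to (•,•); back: every world has a successor). So any modal formula valid on the 4-cycle is also valid on the reflexive point, which is not irreflexive.
So no modal formula (or set of formulas) defines exactly the irreflexive frames.

Not modally definable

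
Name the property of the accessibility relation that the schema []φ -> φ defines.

Suppose □φ→φ is valid. At any x set V(φ)={w : Rxw}. Then □φ holds at x, so φ holds at x, i.e. Rxx.
The converse is a direct semantic check.
Frame condition: forall x Rxx.

reflexivity: forall x Rxx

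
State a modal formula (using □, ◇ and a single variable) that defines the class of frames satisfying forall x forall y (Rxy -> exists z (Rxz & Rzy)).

The condition is density. The C4 schema □□s → □s defines it.

□□s → □s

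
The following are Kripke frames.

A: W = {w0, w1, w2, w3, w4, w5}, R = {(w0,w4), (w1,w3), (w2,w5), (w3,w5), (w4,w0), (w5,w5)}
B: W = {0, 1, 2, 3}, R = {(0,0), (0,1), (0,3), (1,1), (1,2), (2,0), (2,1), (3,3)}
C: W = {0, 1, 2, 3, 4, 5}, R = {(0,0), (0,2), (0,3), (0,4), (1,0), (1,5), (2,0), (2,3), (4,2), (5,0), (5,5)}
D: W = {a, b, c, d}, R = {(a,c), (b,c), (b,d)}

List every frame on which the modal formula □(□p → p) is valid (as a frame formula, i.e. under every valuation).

none

Frame correspondent (Sahlqvist): ∀x ∀y (Rxy → Ryy) — i.e. shift-reflexivity.
A: fails — Rw0w4 but not Rw4w4.
B: fails — R12 but not R22.
C: fails — R02 but not R22.
D: fails — Rac but not Rcc.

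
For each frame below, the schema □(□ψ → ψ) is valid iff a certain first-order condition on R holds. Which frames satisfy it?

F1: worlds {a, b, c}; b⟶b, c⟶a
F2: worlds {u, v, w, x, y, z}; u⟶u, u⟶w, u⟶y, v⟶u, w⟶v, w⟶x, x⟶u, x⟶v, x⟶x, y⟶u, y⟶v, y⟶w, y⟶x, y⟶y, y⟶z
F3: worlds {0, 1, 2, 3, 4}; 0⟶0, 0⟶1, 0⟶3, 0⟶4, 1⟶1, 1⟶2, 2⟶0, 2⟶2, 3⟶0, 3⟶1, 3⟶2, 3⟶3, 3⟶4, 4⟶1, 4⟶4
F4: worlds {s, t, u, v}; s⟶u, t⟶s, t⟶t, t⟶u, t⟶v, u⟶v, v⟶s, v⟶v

F3

The schema corresponds to shift-reflexivity: ∀x ∀y (Rxy → Ryy).
F1: fails — Rca but not Raa.
F2: fails — Ruw but not Rww.
F3: satisfies the condition.
F4: fails — Rts but not Rss.
Valid on: F3.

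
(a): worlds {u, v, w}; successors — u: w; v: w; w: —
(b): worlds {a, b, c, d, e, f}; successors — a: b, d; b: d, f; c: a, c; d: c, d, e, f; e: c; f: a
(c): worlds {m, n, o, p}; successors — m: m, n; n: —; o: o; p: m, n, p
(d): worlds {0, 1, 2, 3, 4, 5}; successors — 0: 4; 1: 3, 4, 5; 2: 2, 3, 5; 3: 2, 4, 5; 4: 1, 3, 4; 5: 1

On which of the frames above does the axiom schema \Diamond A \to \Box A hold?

(a)

The schema corresponds to partial functionality: \forall x \forall y \forall z (Rxy \wedge Rxz \to y = z).
(a): satisfies the condition.
(b): fails — a sees both b and d.
(c): fails — m sees both m and n.
(d): fails — 1 sees both 3 and 4.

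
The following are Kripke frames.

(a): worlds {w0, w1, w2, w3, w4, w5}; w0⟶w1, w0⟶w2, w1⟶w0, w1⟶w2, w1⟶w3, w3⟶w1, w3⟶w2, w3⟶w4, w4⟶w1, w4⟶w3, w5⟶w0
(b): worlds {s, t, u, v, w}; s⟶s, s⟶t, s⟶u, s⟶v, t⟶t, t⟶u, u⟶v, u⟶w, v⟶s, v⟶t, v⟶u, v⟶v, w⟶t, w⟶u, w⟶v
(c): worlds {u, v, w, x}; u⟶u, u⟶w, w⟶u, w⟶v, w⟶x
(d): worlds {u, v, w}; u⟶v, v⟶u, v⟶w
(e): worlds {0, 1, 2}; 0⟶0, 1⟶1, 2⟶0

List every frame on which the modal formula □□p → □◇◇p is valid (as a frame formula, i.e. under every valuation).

(b), (e)

This is the axiom for a generalized confluence (Geach) condition; its first-order frame correspondent is ∀x ∀z (xRz → ∃w (xR²w ∧ zR²w)).
(a): fails — w0Rw2 but no w with w0R²w and w2R²w.
(b): condition met.
(c): fails — wRv but no t with wR²t and vR²t.
(d): fails — uRv but no t with uR²t and vR²t.
(e): condition met.
Valid on: (b), (e).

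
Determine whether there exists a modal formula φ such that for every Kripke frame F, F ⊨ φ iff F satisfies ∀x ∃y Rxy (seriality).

The condition is seriality. A defining modal formula is □q → ◇q.
Suppose □q→◇q is valid. At any x set V(q)=W. Then □q at x, so ◇q at x, so x has a successor.

Yes, by □q → ◇q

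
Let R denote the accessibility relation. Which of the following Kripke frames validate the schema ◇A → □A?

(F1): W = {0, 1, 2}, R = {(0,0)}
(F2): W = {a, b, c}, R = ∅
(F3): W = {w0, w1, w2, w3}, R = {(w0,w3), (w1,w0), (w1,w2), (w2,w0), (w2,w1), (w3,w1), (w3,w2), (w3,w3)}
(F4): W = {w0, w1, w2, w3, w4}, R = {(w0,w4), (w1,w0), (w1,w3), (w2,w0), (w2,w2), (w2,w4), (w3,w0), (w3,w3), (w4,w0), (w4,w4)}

(F1), (F2)

This is the axiom for partial functionality; its first-order frame correspondent is ∀x ∀y ∀z (Rxy ∧ Rxz → y = z).
(F1): holds.
(F2): holds.
(F3): fails — w1 sees both w0 and w2.
(F4): fails — w1 sees both w0 and w3.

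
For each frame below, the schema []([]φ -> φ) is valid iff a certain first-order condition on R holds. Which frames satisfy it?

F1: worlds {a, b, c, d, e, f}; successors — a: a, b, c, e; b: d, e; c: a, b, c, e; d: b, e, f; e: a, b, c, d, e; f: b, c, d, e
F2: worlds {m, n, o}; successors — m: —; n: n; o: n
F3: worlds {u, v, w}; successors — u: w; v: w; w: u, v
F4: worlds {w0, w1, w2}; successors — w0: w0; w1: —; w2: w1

F2

The schema corresponds to shift-reflexivity: forall x forall y (Rxy -> Ryy).
F1: fails — Rdf but not Rff.
F2: condition met.
F3: fails — Rwu but not Ruu.
F4: fails — Rw2w1 but not Rw1w1.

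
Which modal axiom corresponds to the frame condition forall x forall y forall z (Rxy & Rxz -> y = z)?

◇r → □r

This is partial functionality; the standard corresponding axiom is CD: ◇r → □r.
Suppose ◇r→□r is valid. Take Rxy, Rxz and set V(r)={y}. Then ◇r at x, so □r at x, so r at z, i.e. z=y.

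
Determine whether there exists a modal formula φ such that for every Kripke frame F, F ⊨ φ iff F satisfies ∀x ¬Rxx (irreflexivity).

If a class were modally definable it would be closed under surjective bounded morphisms (Goldblatt–Thomason).
The 4-cycle (worlds a,b,c,d with a→b→c→d→a) is irreflexive, and the map sending every world to a single reflexive point • is a surjective bounded morphism (forth: every edge maps to (•,•); back: every world has a successor). So any modal formula valid on the 4-cycle is also valid on the reflexive point, which is not irreflexive.
Hence irreflexivity is not modally definable.

Not modally definable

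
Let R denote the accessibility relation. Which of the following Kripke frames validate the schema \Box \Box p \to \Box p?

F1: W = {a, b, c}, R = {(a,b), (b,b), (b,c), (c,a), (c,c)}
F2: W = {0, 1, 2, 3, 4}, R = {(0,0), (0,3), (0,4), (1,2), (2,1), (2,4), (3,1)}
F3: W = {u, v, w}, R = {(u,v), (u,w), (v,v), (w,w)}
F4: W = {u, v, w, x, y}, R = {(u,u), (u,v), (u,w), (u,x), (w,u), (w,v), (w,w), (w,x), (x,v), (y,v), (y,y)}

Frame correspondent (Sahlqvist): \forall x \forall y (Rxy \to \exists z (Rxz \wedge Rzy)) — i.e. density.
F1: satisfies the condition.
F2: fails — R31 but no z with R3z and Rz1.
F3: satisfies the condition.
F4: fails — Rxv but no z with Rxz and Rzv.

F1, F3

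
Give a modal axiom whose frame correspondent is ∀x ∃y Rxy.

□r → ◇r

This is seriality; the standard corresponding axiom is D: □r → ◇r.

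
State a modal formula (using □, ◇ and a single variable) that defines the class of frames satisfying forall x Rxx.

A defining formula is □p → p (the T axiom).
Suppose □p→p is valid. At any x set V(p)={w : Rxw}. Then □p holds at x, so p holds at x, i.e. Rxx.

□p → p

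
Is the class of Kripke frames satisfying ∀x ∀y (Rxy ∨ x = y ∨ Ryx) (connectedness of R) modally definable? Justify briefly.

No — not modally definable

If a class were modally definable it would be closed under disjoint unions (Goldblatt–Thomason).
Take 4 disjoint single-world reflexive frames: each is trivially connected, but their disjoint union has 4 worlds with no edge between distinct components, so it is not connected.
So no modal formula (or set of formulas) defines exactly the connected frames.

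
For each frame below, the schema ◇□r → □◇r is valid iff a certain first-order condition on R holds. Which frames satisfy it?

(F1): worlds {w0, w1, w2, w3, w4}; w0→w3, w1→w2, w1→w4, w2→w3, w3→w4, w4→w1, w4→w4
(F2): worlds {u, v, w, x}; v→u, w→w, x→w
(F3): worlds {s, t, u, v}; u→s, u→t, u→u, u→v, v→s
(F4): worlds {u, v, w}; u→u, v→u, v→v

This is the axiom for convergence; its first-order frame correspondent is ∀x ∀y ∀z (Rxy ∧ Rxz → ∃w (Ryw ∧ Rzw)).
(F1): fails — Rw1w2 and Rw1w4 but w2 and w4 have no common successor.
(F2): fails — Rvu and Rvu but u and u have no common successor.
(F3): fails — Ruv and Rut but v and t have no common successor.
(F4): ✓.
Valid on: (F4).

(F4)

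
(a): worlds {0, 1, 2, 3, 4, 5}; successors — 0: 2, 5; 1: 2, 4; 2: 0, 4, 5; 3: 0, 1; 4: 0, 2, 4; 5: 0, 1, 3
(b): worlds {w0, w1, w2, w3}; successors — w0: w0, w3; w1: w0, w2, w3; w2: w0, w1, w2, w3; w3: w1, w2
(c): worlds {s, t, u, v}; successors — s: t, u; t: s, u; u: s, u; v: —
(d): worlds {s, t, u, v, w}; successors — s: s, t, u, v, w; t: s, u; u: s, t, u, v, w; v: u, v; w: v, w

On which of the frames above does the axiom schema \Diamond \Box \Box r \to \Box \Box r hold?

This is the axiom for a generalized confluence (Geach) condition; its first-order frame correspondent is \forall x \forall y \forall z ((xRy \wedge x R^2 z) \to \exists w (y R^2 w \wedge z = w)).
(a): fails — 0R5, 0R²3 but no w with 5R²w and 3=w.
(b): condition met.
(c): fails — tRs, tR²t but no w with sR²w and t=w.
(d): fails — sRw, sR²s but no w* with wR²w* and s=w*.

(b)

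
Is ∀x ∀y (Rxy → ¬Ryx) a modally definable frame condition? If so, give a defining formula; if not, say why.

No

Any modally definable frame class is closed under surjective bounded morphisms.
The 3-cycle (worlds w0,w1,w2 with w0→w1→w2→w0) is asymmetric. Mapping every world to a single reflexive point • is a surjective bounded morphism, and the reflexive point is not asymmetric (R•• but asymmetry requires ¬R••).
So no modal formula (or set of formulas) defines exactly the asymmetric frames.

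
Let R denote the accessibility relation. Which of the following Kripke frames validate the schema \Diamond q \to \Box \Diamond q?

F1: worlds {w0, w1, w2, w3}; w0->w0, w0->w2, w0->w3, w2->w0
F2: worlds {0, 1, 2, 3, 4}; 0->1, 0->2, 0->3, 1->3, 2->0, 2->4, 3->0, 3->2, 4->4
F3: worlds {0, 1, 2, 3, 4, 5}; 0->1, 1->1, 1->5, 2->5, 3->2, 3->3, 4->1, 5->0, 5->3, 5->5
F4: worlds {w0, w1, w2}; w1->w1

This is the axiom for the Euclidean property; its first-order frame correspondent is \forall x \forall y \forall z (Rxy \wedge Rxz \to Ryz).
F1: fails — Rw0w2 and Rw0w2 but not Rw2w2.
F2: fails — R02 and R02 but not R22.
F3: fails — R15 and R11 but not R51.
F4: holds.

F4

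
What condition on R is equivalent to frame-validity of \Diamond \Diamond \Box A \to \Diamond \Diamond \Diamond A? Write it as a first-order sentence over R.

\forall x \forall y (x R^2 y \to \exists w (yRw \wedge x R^3 w))

This is a Sahlqvist (Geach-type) schema ◇^2□^1A → □^0◇^3A.
Minimal-valuation argument: fix x; take any y with xR^2y and any z with xR^0z. Set V(A) to the set of worlds R-reachable from y in exactly 1 step. Then □^1A holds at y, so the antecedent holds at x; validity forces ◇^3A at z, giving a w with zR^3w and yR^1w.
First-order correspondent: \forall x \forall y (x R^2 y \to \exists w (yRw \wedge x R^3 w)).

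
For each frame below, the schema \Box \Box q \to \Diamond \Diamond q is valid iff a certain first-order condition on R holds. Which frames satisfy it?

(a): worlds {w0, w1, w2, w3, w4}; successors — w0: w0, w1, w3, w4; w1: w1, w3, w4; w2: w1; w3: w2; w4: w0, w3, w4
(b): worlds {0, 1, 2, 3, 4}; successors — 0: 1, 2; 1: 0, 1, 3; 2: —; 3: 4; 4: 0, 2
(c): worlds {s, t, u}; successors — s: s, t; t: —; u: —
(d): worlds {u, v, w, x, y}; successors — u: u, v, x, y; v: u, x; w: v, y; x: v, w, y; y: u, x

Frame correspondent (Sahlqvist): \forall x \exists w (x R^2 w \wedge x R^2 w) — i.e. a generalized confluence (Geach) condition.
(a): satisfies the condition.
(b): fails — at 2 but no w with 2R²w and 2R²w.
(c): fails — at t but no w with tR²w and tR²w.
(d): satisfies the condition.

(a), (d)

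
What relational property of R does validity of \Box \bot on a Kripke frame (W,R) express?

emptiness of R: \forall x \forall y \neg Rxy

□⊥ is valid iff no world has any successor (otherwise □⊥ fails at any world with one).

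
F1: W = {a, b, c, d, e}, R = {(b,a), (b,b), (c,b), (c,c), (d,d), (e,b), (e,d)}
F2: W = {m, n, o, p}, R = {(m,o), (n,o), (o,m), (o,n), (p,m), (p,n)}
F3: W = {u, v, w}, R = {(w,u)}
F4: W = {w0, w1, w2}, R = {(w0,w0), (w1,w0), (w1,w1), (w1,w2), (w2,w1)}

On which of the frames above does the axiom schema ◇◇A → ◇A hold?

This is the axiom for transitivity; its first-order frame correspondent is ∀x ∀y ∀z (Rxy ∧ Ryz → Rxz).
F1: fails — Reb and Rba but not Rea.
F2: fails — Rom and Rmo but not Roo.
F3: satisfies the condition.
F4: fails — Rw2w1 and Rw1w2 but not Rw2w2.

F3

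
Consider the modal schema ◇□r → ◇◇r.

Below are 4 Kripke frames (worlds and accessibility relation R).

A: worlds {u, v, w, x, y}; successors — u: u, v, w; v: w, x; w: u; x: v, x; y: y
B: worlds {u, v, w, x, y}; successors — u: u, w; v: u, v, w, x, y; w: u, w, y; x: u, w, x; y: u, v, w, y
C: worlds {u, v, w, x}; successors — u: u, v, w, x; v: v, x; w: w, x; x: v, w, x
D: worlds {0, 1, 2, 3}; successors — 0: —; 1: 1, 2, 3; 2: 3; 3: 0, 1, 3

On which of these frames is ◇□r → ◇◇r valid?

Frame correspondent (Sahlqvist): ∀x ∀y (xRy → ∃w (yRw ∧ xR²w)) — i.e. a generalized confluence (Geach) condition.
A: satisfies the condition.
B: satisfies the condition.
C: satisfies the condition.
D: fails — 3R0 but no w with 0Rw and 3R²w.

A, B, C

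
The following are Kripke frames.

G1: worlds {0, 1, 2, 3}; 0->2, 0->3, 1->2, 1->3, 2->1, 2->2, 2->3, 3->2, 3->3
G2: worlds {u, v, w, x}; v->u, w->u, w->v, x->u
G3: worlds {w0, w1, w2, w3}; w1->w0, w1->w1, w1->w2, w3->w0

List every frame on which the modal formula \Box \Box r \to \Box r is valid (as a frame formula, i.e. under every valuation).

Frame correspondent (Sahlqvist): \forall x \forall y (Rxy \to \exists z (Rxz \wedge Rzy)) — i.e. density.
G1: holds.
G2: fails — Rvu but no z with Rvz and Rzu.
G3: fails — Rw3w0 but no z with Rw3z and Rzw0.

G1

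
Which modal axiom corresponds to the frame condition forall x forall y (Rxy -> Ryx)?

The condition is symmetry. The B schema ψ → □◇ψ defines it.

ψ → □◇ψ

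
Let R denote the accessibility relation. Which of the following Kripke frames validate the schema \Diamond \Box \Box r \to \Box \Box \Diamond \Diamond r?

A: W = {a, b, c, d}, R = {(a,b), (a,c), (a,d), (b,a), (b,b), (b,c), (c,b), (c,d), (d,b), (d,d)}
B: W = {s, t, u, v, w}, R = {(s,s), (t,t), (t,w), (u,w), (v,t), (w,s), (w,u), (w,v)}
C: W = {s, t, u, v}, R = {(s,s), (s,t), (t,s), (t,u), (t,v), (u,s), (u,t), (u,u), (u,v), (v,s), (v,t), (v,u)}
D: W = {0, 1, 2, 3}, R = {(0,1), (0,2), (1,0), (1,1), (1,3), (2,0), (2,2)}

This is the axiom for a generalized confluence (Geach) condition; its first-order frame correspondent is \forall x \forall y \forall z ((xRy \wedge x R^2 z) \to \exists w (y R^2 w \wedge z R^2 w)).
A: satisfies the condition.
B: fails — wRv, wR²s but no w* with vR²w* and sR²w*.
C: satisfies the condition.
D: fails — 0R1, 0R²3 but no w with 1R²w and 3R²w.

A, C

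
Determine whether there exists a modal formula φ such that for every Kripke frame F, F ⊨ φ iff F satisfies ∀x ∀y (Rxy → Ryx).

Yes, by p → □◇p

This is a Sahlqvist condition; the B axiom p → □◇p defines it.
Suppose p→□◇p is valid. Take Rxy and set V(p)={x}. Then p at x, so □◇p at x, so ◇p at y, so some z with Ryz has p; z=x, i.e. Ryx.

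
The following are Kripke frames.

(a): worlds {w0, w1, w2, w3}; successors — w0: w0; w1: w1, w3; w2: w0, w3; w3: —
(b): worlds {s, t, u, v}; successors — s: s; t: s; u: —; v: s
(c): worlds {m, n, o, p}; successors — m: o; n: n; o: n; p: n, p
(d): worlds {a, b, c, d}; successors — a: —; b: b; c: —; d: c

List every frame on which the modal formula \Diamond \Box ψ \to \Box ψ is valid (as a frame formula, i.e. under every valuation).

(b)

This is the axiom for the Euclidean property; its first-order frame correspondent is \forall x \forall y \forall z (Rxy \wedge Rxz \to Ryz).
(a): fails — Rw1w3 and Rw1w1 but not Rw3w1.
(b): ✓.
(c): fails — Rmo and Rmo but not Roo.
(d): fails — Rdc and Rdc but not Rcc.
Valid on: (b).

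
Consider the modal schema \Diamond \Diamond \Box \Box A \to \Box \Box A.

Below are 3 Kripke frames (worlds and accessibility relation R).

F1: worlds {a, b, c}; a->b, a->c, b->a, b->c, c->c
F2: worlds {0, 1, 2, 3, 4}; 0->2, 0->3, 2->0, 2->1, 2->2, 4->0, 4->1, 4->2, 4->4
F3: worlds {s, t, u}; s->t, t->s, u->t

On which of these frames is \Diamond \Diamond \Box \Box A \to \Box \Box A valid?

Frame correspondent (Sahlqvist): \forall x \forall y \forall z ((x R^2 y \wedge x R^2 z) \to \exists w (y R^2 w \wedge z = w)) — i.e. a generalized confluence (Geach) condition.
F1: fails — aR²c, aR²a but no w with cR²w and a=w.
F2: fails — 0R²1, 0R²0 but no w with 1R²w and 0=w.
F3: ✓.
Valid on: F3.

F3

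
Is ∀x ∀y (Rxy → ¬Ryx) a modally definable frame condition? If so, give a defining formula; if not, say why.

No — not modally definable

If a class were modally definable it would be closed under surjective bounded morphisms (Goldblatt–Thomason).
The 5-cycle (worlds s,t,u,v,w with s→t→u→v→w→s) is asymmetric. Mapping every world to a single reflexive point • is a surjective bounded morphism, and the reflexive point is not asymmetric (R•• but asymmetry requires ¬R••).
Hence asymmetry is not modally definable.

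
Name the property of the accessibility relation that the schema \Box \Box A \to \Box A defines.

Suppose □□A→□A is valid. Take Rxy and set V(A)={w : xR²w}. Then □□A at x, so □A at x, so A at y, i.e. ∃z(Rxz∧Rzy).

density: \forall x \forall y (Rxy \to \exists z (Rxz \wedge Rzy))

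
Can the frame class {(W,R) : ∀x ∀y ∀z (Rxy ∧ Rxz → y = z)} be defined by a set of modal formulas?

Definable; ◇r → □r defines it

This is a Sahlqvist condition; the CD axiom ◇r → □r defines it.
Suppose ◇r→□r is valid. Take Rxy, Rxz and set V(r)={y}. Then ◇r at x, so □r at x, so r at z, i.e. z=y.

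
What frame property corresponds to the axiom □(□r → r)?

shift-reflexivity: ∀x ∀y (Rxy → Ryy)

This schema is the T□ axiom.
It corresponds to shift-reflexivity: ∀x ∀y (Rxy → Ryy).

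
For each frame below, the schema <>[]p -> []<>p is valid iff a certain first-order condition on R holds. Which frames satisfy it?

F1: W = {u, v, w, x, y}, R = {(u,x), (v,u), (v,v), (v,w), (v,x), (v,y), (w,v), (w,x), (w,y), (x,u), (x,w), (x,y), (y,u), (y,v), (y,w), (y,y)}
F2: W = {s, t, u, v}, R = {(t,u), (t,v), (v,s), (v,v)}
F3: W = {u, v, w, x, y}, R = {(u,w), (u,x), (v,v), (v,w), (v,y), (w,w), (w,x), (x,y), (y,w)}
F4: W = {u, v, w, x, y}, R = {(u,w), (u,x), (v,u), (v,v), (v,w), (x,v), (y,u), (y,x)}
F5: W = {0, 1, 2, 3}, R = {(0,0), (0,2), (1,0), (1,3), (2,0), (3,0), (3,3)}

This is the axiom for convergence; its first-order frame correspondent is forall x forall y forall z (Rxy & Rxz -> exists w (Ryw & Rzw)).
F1: fails — Rvu and Rvx but u and x have no common successor.
F2: fails — Rtu and Rtu but u and u have no common successor.
F3: fails — Ruw and Rux but w and x have no common successor.
F4: fails — Ruw and Ruw but w and w have no common successor.
F5: condition met.
Valid on: F5.

F5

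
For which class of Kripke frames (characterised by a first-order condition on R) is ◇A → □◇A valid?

This schema is the 5 axiom.
It corresponds to the Euclidean property: ∀x ∀y ∀z (Rxy ∧ Rxz → Ryz).

the Euclidean property: ∀x ∀y ∀z (Rxy ∧ Rxz → Ryz)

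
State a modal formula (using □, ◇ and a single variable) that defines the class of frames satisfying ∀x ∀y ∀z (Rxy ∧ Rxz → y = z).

This is partial functionality; the standard corresponding axiom is CD: ◇ψ → □ψ.
Suppose ◇ψ→□ψ is valid. Take Rxy, Rxz and set V(ψ)={y}. Then ◇ψ at x, so □ψ at x, so ψ at z, i.e. z=y.

◇ψ → □ψ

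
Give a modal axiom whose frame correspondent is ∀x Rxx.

A defining formula is □ψ → ψ (the T axiom).
Suppose □ψ→ψ is valid. At any x set V(ψ)={w : Rxw}. Then □ψ holds at x, so ψ holds at x, i.e. Rxx.

□ψ → ψ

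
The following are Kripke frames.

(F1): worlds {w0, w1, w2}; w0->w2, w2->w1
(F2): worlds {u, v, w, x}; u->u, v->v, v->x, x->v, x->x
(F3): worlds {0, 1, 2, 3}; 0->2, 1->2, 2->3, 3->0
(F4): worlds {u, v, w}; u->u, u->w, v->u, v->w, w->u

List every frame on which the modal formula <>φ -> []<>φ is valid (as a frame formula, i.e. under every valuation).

(F2)

The schema corresponds to the Euclidean property: forall x forall y forall z (Rxy & Rxz -> Ryz).
(F1): fails — Rw0w2 and Rw0w2 but not Rw2w2.
(F2): condition met.
(F3): fails — R02 and R02 but not R22.
(F4): fails — Ruw and Ruw but not Rww.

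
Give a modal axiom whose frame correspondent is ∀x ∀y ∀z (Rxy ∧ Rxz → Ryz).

◇r → □◇r

A defining formula is ◇r → □◇r (the 5 axiom).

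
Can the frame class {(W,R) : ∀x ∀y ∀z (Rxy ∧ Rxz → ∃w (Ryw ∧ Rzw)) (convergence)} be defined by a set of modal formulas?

This is a Sahlqvist condition; the .2 axiom ◇□r → □◇r defines it.
Suppose ◇□r→□◇r is valid. Take Rxy, Rxz and set V(r)={w : Ryw}. Then □r at y so ◇□r at x, so □◇r at x, so ◇r at z, giving w with Rzw and Ryw.

Definable; ◇□r → □◇r defines it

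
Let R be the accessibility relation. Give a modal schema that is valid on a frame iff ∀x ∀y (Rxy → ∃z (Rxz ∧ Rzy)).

□□ψ → □ψ

This is density; the standard corresponding axiom is C4: □□ψ → □ψ.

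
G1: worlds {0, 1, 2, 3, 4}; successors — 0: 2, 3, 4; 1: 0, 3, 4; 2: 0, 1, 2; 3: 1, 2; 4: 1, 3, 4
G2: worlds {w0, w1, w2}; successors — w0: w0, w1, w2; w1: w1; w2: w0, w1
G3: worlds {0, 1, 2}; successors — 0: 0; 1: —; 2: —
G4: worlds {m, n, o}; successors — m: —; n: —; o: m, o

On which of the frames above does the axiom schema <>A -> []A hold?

G3

The schema corresponds to partial functionality: forall x forall y forall z (Rxy & Rxz -> y = z).
G1: fails — 0 sees both 2 and 3.
G2: fails — w0 sees both w0 and w1.
G3: satisfies the condition.
G4: fails — o sees both m and o.
Valid on: G3.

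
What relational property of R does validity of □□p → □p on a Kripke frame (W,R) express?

Density

Suppose □□p→□p is valid. Take Rxy and set V(p)={w : xR²w}. Then □□p at x, so □p at x, so p at y, i.e. ∃z(Rxz∧Rzy).
Conversely, any frame satisfying ∀x ∀y (Rxy → ∃z (Rxz ∧ Rzy)) validates the schema.
Frame condition: ∀x ∀y (Rxy → ∃z (Rxz ∧ Rzy)).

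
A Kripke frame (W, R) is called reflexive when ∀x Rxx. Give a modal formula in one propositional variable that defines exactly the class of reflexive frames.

The condition is reflexivity. The T schema □s → s defines it.
Suppose □s→s is valid. At any x set V(s)={w : Rxw}. Then □s holds at x, so s holds at x, i.e. Rxx.

□s → s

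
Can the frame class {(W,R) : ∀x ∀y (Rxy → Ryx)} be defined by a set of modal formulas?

Yes, by r → □◇r

This is a Sahlqvist condition; the B axiom r → □◇r defines it.
Suppose r→□◇r is valid. Take Rxy and set V(r)={x}. Then r at x, so □◇r at x, so ◇r at y, so some z with Ryz has r; z=x, i.e. Ryx.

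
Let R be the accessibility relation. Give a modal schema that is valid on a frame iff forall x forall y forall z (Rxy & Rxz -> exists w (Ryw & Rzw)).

◇□s → □◇s

This is convergence; the standard corresponding axiom is .2: ◇□s → □◇s.
Suppose ◇□s→□◇s is valid. Take Rxy, Rxz and set V(s)={w : Ryw}. Then □s at y so ◇□s at x, so □◇s at x, so ◇s at z, giving w with Rzw and Ryw.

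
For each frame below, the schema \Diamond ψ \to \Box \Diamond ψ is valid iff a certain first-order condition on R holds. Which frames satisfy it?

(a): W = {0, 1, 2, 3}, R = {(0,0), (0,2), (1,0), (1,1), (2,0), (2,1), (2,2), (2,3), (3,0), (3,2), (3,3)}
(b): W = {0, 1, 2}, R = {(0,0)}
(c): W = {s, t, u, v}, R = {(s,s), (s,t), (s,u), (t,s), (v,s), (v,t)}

(b)

This is the axiom for the Euclidean property; its first-order frame correspondent is \forall x \forall y \forall z (Rxy \wedge Rxz \to Ryz).
(a): fails — R10 and R11 but not R01.
(b): ✓.
(c): fails — Rsu and Rsu but not Ruu.
Valid on: (b).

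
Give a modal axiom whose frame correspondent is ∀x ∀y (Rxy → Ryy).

The condition is shift-reflexivity. The T□ schema □(□q → q) defines it.
Suppose □(□q→q) is valid. Take Rxy and set V(q)={w : Ryw}. Then at y, □q holds; since □(□q→q) at x, □q→q at y, so q at y, i.e. Ryy.

□(□q → q)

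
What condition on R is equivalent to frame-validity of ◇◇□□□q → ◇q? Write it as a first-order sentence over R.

∀x ∀y (xR²y → ∃w (yR³w ∧ xRw))

This is a Sahlqvist (Geach-type) schema ◇^2□^3q → □^0◇^1q.
First-order correspondent: ∀x ∀y (xR²y → ∃w (yR³w ∧ xRw)).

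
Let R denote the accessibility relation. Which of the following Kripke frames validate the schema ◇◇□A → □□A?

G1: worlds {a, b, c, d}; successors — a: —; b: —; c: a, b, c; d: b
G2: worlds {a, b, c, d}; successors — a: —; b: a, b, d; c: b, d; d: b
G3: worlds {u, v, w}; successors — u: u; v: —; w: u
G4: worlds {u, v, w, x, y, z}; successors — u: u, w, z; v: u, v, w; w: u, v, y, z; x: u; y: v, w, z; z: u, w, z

G3

This is the axiom for a generalized confluence (Geach) condition; its first-order frame correspondent is ∀x ∀y ∀z ((xR²y ∧ xR²z) → ∃w (yRw ∧ z = w)).
G1: fails — cR²a, cR²a but no w with aRw and a=w.
G2: fails — bR²a, bR²a but no w with aRw and a=w.
G3: holds.
G4: fails — uR²u, uR²v but no t with uRt and v=t.
Valid on: G3.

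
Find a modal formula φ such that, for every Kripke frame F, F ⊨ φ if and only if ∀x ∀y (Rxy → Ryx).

The condition is symmetry. The B schema s → □◇s defines it.
Suppose s→□◇s is valid. Take Rxy and set V(s)={x}. Then s at x, so □◇s at x, so ◇s at y, so some z with Ryz has s; z=x, i.e. Ryx.

s → □◇s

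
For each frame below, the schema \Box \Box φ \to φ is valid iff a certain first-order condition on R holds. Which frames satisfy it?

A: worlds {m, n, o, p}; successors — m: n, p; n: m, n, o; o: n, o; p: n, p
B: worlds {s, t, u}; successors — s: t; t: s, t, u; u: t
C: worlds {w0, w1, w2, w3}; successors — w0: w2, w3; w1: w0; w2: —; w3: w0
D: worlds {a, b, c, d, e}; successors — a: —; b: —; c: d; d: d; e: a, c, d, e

Frame correspondent (Sahlqvist): \forall x \exists w (x R^2 w \wedge x = w) — i.e. a generalized confluence (Geach) condition.
A: holds.
B: holds.
C: fails — at w1 but no w with w1R²w and w1=w.
D: fails — at a but no w with aR²w and a=w.

A, B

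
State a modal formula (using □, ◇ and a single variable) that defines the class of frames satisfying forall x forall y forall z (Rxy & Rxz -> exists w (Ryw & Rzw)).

The condition is convergence. The .2 schema ◇□ψ → □◇ψ defines it.
Suppose ◇□ψ→□◇ψ is valid. Take Rxy, Rxz and set V(ψ)={w : Ryw}. Then □ψ at y so ◇□ψ at x, so □◇ψ at x, so ◇ψ at z, giving w with Rzw and Ryw.

◇□ψ → □◇ψ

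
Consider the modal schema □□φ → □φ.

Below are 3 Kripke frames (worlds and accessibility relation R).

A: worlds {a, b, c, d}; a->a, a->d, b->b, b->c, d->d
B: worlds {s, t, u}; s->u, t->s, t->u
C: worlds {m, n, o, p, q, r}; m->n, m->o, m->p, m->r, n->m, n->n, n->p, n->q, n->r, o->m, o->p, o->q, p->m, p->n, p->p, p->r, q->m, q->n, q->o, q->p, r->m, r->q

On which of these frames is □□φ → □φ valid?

This is the axiom for density; its first-order frame correspondent is ∀x ∀y (Rxy → ∃z (Rxz ∧ Rzy)).
A: condition met.
B: fails — Rsu but no z with Rsz and Rzu.
C: fails — Roq but no z with Roz and Rzq.

A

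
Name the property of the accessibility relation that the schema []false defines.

emptiness of R: forall x forall y ~Rxy

□⊥ is valid iff no world has any successor (otherwise □⊥ fails at any world with one).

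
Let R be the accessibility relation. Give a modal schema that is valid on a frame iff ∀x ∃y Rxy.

The condition is seriality. The D schema □s → ◇s defines it.
Suppose □s→◇s is valid. At any x set V(s)=W. Then □s at x, so ◇s at x, so x has a successor.

□s → ◇s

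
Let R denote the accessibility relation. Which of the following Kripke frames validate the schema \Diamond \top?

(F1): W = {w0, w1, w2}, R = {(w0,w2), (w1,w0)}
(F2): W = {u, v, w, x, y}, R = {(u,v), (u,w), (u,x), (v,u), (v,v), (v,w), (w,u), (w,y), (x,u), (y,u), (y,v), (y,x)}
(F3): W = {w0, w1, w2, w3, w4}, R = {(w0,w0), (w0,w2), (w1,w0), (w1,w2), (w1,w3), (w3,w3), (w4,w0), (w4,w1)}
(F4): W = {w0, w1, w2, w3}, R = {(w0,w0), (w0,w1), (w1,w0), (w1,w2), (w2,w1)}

(F2)

This is the axiom for seriality; its first-order frame correspondent is \forall x \exists y Rxy.
(F1): fails — world w2 has no successor.
(F2): satisfies the condition.
(F3): fails — world w2 has no successor.
(F4): fails — world w3 has no successor.
Valid on: (F2).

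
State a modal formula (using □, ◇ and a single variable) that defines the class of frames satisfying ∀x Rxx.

This is reflexivity; the standard corresponding axiom is T: □p → p.

□p → p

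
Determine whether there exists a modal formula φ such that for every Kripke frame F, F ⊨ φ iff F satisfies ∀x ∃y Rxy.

Yes: it is seriality, defined by the D schema □p → ◇p.
Suppose □p→◇p is valid. At any x set V(p)=W. Then □p at x, so ◇p at x, so x has a successor.

Definable; □p → ◇p defines it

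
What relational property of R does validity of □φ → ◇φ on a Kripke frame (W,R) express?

seriality

Suppose □φ→◇φ is valid. At any x set V(φ)=W. Then □φ at x, so ◇φ at x, so x has a successor.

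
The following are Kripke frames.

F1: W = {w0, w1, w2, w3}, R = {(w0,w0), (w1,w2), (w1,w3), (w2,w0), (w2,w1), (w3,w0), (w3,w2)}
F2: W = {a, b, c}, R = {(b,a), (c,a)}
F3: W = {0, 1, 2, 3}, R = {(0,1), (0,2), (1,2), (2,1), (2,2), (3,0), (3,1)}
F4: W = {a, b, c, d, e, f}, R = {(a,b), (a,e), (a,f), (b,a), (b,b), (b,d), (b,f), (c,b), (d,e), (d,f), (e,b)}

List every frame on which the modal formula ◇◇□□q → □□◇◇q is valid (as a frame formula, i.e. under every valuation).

F1, F2, F3

The schema corresponds to a generalized confluence (Geach) condition: ∀x ∀y ∀z ((xR²y ∧ xR²z) → ∃w (yR²w ∧ zR²w)).
F1: condition met.
F2: condition met.
F3: condition met.
F4: fails — aR²a, aR²f but no w with aR²w and fR²w.
Valid on: F1, F2, F3.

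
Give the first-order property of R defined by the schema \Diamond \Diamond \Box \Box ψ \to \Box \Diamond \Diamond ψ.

This is a Sahlqvist (Geach-type) schema ◇^2□^2ψ → □^1◇^2ψ.
Minimal-valuation argument: fix x; take any y with xR^2y and any z with xR^1z. Set V(ψ) to the set of worlds R-reachable from y in exactly 2 steps. Then □^2ψ holds at y, so the antecedent holds at x; validity forces ◇^2ψ at z, giving a w with zR^2w and yR^2w.
First-order correspondent: \forall x \forall y \forall z ((x R^2 y \wedge xRz) \to \exists w (y R^2 w \wedge z R^2 w)).

\forall x \forall y \forall z ((x R^2 y \wedge xRz) \to \exists w (y R^2 w \wedge z R^2 w))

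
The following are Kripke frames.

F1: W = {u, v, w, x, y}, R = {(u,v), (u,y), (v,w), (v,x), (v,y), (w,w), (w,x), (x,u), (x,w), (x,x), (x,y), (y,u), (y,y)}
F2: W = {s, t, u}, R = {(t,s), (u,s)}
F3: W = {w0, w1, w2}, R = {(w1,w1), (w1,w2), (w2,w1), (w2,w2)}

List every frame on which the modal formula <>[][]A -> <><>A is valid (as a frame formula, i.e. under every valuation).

Frame correspondent (Sahlqvist): forall x forall y (xRy -> exists w (y R^2 w & x R^2 w)) — i.e. a generalized confluence (Geach) condition.
F1: satisfies the condition.
F2: fails — tRs but no w with sR²w and tR²w.
F3: satisfies the condition.

F1, F3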